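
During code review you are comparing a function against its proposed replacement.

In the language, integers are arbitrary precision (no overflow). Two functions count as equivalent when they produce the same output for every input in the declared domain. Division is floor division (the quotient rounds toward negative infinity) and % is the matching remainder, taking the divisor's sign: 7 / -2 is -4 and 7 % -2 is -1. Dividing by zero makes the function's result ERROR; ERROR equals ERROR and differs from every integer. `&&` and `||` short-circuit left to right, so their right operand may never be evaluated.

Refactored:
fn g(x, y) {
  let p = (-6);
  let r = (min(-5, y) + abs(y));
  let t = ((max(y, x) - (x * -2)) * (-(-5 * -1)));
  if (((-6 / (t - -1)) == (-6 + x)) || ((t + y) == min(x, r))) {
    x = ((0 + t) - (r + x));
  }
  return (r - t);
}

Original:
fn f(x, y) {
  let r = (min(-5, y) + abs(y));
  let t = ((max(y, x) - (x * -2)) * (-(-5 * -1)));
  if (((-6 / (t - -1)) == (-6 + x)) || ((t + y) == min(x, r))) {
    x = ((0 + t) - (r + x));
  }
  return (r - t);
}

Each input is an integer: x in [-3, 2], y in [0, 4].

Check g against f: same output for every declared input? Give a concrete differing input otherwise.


Equivalent — the differences include constant usage differs, plus local variable names differ, plus statement counts differ, yet no declared input distinguishes the two.
As a probe, take x=-1, y=1: f runs r := -4 | t := 5 | (((-6 / (t - -1)) == (-6 + x)) || ((t + y) == min(x, r))): false | result -9; g runs p := -6 | r := -4 | t := 5 | (((-6 / (t - -1)) == (-6 + x)) || ((t + y) == min(x, r))): false | result -9; both end at -9.
An exhaustive pass over the 30 declared inputs shows identical outputs.
verdict: equivalent


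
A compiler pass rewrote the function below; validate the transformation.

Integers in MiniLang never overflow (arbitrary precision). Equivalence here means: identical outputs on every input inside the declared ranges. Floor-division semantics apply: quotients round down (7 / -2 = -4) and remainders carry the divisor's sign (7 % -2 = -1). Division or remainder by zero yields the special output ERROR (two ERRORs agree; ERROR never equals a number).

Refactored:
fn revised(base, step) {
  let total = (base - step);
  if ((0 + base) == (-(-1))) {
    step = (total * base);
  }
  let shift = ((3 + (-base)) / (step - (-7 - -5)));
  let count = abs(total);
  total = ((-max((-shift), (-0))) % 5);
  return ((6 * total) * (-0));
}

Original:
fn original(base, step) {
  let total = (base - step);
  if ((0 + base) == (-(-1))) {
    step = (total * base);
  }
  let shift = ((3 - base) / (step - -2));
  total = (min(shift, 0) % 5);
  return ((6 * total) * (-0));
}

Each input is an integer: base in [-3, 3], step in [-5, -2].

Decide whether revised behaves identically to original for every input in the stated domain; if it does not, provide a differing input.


Behavior is preserved: although arithmetic usage differs; and constant usage differs; and statement counts differ; and local variable names differ; and min/max/abs usage differs, the outputs never diverge.
Tracing base=2, step=-4: original: total=6, then ((0 + base) == (-(-1))) is false, then shift=-1, then total=4, then returns 0 | revised: total=6, then ((0 + base) == (-(-1))) is false, then shift=-1, then count=6, then total=4, then returns 0 — matching result 0.
Sweeping the whole domain (28 inputs) finds no disagreement.
verdict: equivalent


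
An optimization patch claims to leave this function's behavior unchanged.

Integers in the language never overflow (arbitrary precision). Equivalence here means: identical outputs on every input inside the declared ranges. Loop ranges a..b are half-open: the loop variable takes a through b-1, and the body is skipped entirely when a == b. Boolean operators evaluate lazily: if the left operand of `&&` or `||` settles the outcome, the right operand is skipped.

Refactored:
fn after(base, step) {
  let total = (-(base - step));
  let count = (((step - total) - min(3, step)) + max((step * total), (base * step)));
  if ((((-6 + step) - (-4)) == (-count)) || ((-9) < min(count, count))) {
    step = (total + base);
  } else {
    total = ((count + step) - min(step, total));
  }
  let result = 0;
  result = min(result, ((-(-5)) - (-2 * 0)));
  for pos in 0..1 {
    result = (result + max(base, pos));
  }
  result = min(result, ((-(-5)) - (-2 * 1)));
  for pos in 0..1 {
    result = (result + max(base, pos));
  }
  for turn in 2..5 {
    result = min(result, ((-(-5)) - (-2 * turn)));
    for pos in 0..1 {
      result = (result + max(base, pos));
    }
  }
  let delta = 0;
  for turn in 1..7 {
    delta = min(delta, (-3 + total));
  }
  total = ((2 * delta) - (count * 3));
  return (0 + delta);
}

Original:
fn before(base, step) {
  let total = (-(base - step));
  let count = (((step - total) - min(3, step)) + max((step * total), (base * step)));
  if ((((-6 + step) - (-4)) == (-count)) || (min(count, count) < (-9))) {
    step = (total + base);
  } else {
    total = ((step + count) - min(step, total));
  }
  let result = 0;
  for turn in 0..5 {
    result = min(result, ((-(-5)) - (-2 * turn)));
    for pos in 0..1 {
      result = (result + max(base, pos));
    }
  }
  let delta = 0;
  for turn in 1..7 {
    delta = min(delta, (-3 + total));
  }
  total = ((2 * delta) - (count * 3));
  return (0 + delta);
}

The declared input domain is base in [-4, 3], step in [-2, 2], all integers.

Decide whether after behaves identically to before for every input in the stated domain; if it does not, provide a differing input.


These are not equivalent — on base=-4, step=-2 the outputs split (0 vs -1).
before: total becomes 2; next count becomes 6; next ((((-6 + step) - (-4)) == (-count)) || (min(count, count) < (-9))) evaluates to false; next total becomes 6; next result becomes 0; next at turn=0:; next result becomes 0; next at pos=0:; next result becomes 0; next at turn=1:; next result becomes 0; next at pos=0:; next result becomes 0; next at turn=2:; next result becomes 0; next at pos=0:; next result becomes 0; next at turn=3:; next result becomes 0; next at pos=0:; next result becomes 0; next at turn=4:; next result becomes 0; next at pos=0:; next result becomes 0; next delta becomes 0; next at turn=1:; next delta becomes 0; next at turn=2:; next delta becomes 0; next at turn=3:; next delta becomes 0; next at turn=4:; next delta becomes 0; next at turn=5:; next delta becomes 0; next at turn=6:; next delta becomes 0; next total becomes -18; next final value 0
after: total becomes 2; next count becomes 6; next ((((-6 + step) - (-4)) == (-count)) || ((-9) < min(count, count))) evaluates to true; next step becomes -2; next result becomes 0; next result becomes 0; next at pos=0:; next result becomes 0; next result becomes 0; next at pos=0:; next result becomes 0; next at turn=2:; next result becomes 0; next at pos=0:; next result becomes 0; next at turn=3:; next result becomes 0; next at pos=0:; next result becomes 0; next at turn=4:; next result becomes 0; next at pos=0:; next result becomes 0; next delta becomes 0; next at turn=1:; next delta becomes -1; next at turn=2:; next delta becomes -1; next at turn=3:; next delta becomes -1; next at turn=4:; next delta becomes -1; next at turn=5:; next delta becomes -1; next at turn=6:; next delta becomes -1; next total becomes -20; next final value -1
verdict: not equivalent; witness: base=-4, step=-2


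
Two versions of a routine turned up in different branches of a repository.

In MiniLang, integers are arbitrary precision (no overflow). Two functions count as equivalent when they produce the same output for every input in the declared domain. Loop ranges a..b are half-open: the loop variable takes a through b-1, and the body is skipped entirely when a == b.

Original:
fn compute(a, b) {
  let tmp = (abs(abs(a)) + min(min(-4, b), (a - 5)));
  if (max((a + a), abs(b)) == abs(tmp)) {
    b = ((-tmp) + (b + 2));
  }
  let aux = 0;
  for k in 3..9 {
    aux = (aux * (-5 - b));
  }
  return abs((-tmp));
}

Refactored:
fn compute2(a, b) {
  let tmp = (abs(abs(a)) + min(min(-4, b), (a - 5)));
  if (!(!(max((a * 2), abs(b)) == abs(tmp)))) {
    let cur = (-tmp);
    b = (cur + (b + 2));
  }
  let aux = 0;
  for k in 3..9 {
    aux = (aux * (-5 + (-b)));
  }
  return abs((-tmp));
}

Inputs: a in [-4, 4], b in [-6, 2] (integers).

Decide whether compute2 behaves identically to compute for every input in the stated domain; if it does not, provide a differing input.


The two versions differ — the changes include statement counts differ; also arithmetic usage differs; also local variable names differ; also constant usage differs; also boolean connective usage differs.
One worked example (a=4, b=-2) — compute: tmp := 0 | (max((a + a), abs(b)) == abs(tmp)): false | aux := 0 | iter k=3: | aux := 0 | iter k=4: | aux := 0 | iter k=5: | aux := 0 | iter k=6: | aux := 0 | iter k=7: | aux := 0 | iter k=8: | aux := 0 | result 0; compute2: tmp := 0 | (!(!(max((a * 2), abs(b)) == abs(tmp)))): false | aux := 0 | iter k=3: | aux := 0 | iter k=4: | aux := 0 | iter k=5: | aux := 0 | iter k=6: | aux := 0 | iter k=7: | aux := 0 | iter k=8: | aux := 0 | result 0; agreement on 0.
Across all 81 domain points the two functions coincide.
verdict: equivalent


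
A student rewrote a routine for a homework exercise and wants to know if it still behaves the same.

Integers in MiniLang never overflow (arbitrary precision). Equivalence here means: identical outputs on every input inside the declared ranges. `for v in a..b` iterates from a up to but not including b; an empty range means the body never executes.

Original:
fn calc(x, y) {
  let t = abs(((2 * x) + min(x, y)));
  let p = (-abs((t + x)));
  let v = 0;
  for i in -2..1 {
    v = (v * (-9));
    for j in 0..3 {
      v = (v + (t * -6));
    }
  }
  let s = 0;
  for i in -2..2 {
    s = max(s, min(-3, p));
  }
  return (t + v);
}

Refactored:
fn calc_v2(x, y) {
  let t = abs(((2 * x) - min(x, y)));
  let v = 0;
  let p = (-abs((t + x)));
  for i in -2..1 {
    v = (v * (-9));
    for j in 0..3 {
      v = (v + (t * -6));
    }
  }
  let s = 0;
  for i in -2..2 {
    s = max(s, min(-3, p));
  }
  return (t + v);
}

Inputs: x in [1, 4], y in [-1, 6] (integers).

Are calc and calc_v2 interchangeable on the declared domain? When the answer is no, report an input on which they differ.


These are not equivalent — on x=1, y=-1 the outputs split (-1313 vs -3939).
calc: t = 1; p = -2; v = 0; [i=-2]; v = 0; [j=0]; v = -6; [j=1]; v = -12; [j=2]; v = -18; [i=-1]; v = 162; [j=0]; v = 156; [j=1]; v = 150; [j=2]; v = 144; [i=0]; v = -1296; [j=0]; v = -1302; [j=1]; v = -1308; [j=2]; v = -1314; s = 0; [i=-2]; s = 0; [i=-1]; s = 0; [i=0]; s = 0; [i=1]; s = 0; return -1313
calc_v2: t = 3; v = 0; p = -4; [i=-2]; v = 0; [j=0]; v = -18; [j=1]; v = -36; [j=2]; v = -54; [i=-1]; v = 486; [j=0]; v = 468; [j=1]; v = 450; [j=2]; v = 432; [i=0]; v = -3888; [j=0]; v = -3906; [j=1]; v = -3924; [j=2]; v = -3942; s = 0; [i=-2]; s = 0; [i=-1]; s = 0; [i=0]; s = 0; [i=1]; s = 0; return -3939
verdict: not equivalent; witness: x=1, y=-1


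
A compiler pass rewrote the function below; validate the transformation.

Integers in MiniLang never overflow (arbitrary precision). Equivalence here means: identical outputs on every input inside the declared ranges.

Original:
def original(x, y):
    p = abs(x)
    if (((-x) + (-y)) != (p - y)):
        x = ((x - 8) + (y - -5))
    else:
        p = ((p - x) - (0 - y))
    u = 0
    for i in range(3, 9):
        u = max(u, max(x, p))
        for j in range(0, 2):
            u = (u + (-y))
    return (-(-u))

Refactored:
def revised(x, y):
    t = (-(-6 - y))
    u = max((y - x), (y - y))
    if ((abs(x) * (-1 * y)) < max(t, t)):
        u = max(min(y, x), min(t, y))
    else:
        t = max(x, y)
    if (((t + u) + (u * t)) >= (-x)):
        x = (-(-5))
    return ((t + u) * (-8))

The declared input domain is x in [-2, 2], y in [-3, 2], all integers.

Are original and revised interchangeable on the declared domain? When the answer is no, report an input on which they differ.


Not equivalent: x=-2, y=-3 separates them (37 vs 16).
original: p=2, then (((-x) + (-y)) != (p - y)) is false, then p=1, then u=0, then (i=3), then u=1, then (j=0), then u=4, then (j=1), then u=7, then (i=4), then u=7, then (j=0), then u=10, then (j=1), then u=13, then (i=5), then u=13, then (j=0), then u=16, then (j=1), then u=19, then (i=6), then u=19, then (j=0), then u=22, then (j=1), then u=25, then (i=7), then u=25, then (j=0), then u=28, then (j=1), then u=31, then (i=8), then u=31, then (j=0), then u=34, then (j=1), then u=37, then returns 37
revised: t=3, then u=0, then ((abs(x) * (-1 * y)) < max(t, t)) is false, then t=-2, then (((t + u) + (u * t)) >= (-x)) is false, then returns 16
verdict: not equivalent; witness: x=-2, y=-3


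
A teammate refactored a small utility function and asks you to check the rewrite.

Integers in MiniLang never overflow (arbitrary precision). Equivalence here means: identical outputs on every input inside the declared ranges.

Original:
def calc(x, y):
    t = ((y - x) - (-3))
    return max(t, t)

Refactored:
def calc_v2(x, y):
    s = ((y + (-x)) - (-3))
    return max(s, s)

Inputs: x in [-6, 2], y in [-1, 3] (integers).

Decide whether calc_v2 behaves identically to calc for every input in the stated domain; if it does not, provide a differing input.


Reading the diff, among the changes: arithmetic usage differs; and local variable names differ.
Tracing x=2, y=3: calc: t becomes 4; next final value 4 | calc_v2: s becomes 4; next final value 4 — matching result 4.
Every one of the 45 inputs gives matching results.
verdict: equivalent


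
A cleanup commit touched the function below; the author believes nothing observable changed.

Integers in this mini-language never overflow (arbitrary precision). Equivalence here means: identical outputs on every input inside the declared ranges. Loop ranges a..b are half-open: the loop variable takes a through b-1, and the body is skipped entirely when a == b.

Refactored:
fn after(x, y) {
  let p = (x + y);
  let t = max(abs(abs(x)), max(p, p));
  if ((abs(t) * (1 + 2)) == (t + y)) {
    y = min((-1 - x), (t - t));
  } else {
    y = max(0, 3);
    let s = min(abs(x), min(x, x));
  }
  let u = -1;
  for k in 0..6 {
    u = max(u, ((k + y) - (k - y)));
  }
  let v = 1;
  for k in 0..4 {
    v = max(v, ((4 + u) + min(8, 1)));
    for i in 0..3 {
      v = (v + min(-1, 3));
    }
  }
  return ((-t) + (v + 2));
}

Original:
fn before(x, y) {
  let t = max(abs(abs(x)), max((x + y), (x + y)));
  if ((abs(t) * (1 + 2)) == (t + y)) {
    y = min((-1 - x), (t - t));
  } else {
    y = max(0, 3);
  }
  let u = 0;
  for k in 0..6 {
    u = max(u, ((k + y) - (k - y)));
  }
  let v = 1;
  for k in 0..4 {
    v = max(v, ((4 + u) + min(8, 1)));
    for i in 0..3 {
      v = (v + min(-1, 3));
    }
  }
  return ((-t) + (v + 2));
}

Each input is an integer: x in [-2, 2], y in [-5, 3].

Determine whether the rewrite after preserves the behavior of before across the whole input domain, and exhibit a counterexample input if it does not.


There is a counterexample at x=0, y=0: 4 on one side, 3 on the other.
before: t becomes 0; next ((abs(t) * (1 + 2)) == (t + y)) evaluates to true; next y becomes -1; next u becomes 0; next at k=0:; next u becomes 0; next at k=1:; next u becomes 0; next at k=2:; next u becomes 0; next at k=3:; next u becomes 0; next at k=4:; next u becomes 0; next at k=5:; next u becomes 0; next v becomes 1; next at k=0:; next v becomes 5; next at i=0:; next v becomes 4; next at i=1:; next v becomes 3; next at i=2:; next v becomes 2; next at k=1:; next v becomes 5; next at i=0:; next v becomes 4; next at i=1:; next v becomes 3; next at i=2:; next v becomes 2; next at k=2:; next v becomes 5; next at i=0:; next v becomes 4; next at i=1:; next v becomes 3; next at i=2:; next v becomes 2; next at k=3:; next v becomes 5; next at i=0:; next v becomes 4; next at i=1:; next v becomes 3; next at i=2:; next v becomes 2; next final value 4
after: p becomes 0; next t becomes 0; next ((abs(t) * (1 + 2)) == (t + y)) evaluates to true; next y becomes -1; next u becomes -1; next at k=0:; next u becomes -1; next at k=1:; next u becomes -1; next at k=2:; next u becomes -1; next at k=3:; next u becomes -1; next at k=4:; next u becomes -1; next at k=5:; next u becomes -1; next v becomes 1; next at k=0:; next v becomes 4; next at i=0:; next v becomes 3; next at i=1:; next v becomes 2; next at i=2:; next v becomes 1; next at k=1:; next v becomes 4; next at i=0:; next v becomes 3; next at i=1:; next v becomes 2; next at i=2:; next v becomes 1; next at k=2:; next v becomes 4; next at i=0:; next v becomes 3; next at i=1:; next v becomes 2; next at i=2:; next v becomes 1; next at k=3:; next v becomes 4; next at i=0:; next v becomes 3; next at i=1:; next v becomes 2; next at i=2:; next v becomes 1; next final value 3
verdict: not equivalent; witness: x=0, y=0


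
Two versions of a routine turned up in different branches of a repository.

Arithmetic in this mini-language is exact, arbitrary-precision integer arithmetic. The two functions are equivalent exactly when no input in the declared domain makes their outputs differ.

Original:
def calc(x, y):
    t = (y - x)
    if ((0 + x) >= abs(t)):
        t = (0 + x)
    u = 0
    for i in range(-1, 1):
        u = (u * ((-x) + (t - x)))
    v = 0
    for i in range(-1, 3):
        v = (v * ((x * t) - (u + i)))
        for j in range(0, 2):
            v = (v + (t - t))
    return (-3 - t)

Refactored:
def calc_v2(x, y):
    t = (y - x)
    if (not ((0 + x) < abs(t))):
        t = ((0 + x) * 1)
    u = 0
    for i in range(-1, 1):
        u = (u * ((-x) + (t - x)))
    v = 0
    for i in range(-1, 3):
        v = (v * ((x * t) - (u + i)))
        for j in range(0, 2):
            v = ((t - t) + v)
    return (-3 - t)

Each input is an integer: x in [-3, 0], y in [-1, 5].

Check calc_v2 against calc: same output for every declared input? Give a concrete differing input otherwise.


The two versions differ — the changes include comparison usage differs, and arithmetic usage differs, and constant usage differs, and boolean connective usage differs.
As a probe, take x=0, y=3: calc runs t becomes 3; next ((0 + x) >= abs(t)) evaluates to false; next u becomes 0; next at i=-1:; next u becomes 0; next at i=0:; next u becomes 0; next v becomes 0; next at i=-1:; next v becomes 0; next at j=0:; next v becomes 0; next at j=1:; next v becomes 0; next at i=0:; next v becomes 0; next at j=0:; next v becomes 0; next at j=1:; next v becomes 0; next at i=1:; next v becomes 0; next at j=0:; next v becomes 0; next at j=1:; next v becomes 0; next at i=2:; next v becomes 0; next at j=0:; next v becomes 0; next at j=1:; next v becomes 0; next final value -6; calc_v2 runs t becomes 3; next (not ((0 + x) < abs(t))) evaluates to false; next u becomes 0; next at i=-1:; next u becomes 0; next at i=0:; next u becomes 0; next v becomes 0; next at i=-1:; next v becomes 0; next at j=0:; next v becomes 0; next at j=1:; next v becomes 0; next at i=0:; next v becomes 0; next at j=0:; next v becomes 0; next at j=1:; next v becomes 0; next at i=1:; next v becomes 0; next at j=0:; next v becomes 0; next at j=1:; next v becomes 0; next at i=2:; next v becomes 0; next at j=0:; next v becomes 0; next at j=1:; next v becomes 0; next final value -6; both end at -6.
Checked all 28 inputs in the declared domain: the outputs agree on every one.
verdict: equivalent


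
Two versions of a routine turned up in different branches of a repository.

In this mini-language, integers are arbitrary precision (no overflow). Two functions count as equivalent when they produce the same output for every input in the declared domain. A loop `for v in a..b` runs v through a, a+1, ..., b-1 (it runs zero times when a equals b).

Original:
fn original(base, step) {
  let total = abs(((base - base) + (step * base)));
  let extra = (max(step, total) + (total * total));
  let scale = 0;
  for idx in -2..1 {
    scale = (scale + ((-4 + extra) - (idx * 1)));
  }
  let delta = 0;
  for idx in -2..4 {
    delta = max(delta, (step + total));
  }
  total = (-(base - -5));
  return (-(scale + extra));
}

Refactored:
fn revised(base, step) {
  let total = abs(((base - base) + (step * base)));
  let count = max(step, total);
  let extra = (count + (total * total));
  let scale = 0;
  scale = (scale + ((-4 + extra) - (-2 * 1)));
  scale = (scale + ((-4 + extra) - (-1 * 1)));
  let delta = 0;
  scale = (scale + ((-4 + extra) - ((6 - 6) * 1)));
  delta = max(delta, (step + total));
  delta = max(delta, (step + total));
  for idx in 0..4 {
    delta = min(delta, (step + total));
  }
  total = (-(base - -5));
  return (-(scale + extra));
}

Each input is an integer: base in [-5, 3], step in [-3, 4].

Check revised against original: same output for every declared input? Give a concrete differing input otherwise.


Equivalent. Although `max(delta, (step + total))` became `min(delta, (step + total))`, no input in the stated domain can expose it.
Sweeping the whole domain (72 inputs) finds no disagreement.
Tracing base=3, step=0: original: total becomes 0; next extra becomes 0; next scale becomes 0; next at idx=-2:; next scale becomes -2; next at idx=-1:; next scale becomes -5; next at idx=0:; next scale becomes -9; next delta becomes 0; next at idx=-2:; next delta becomes 0; next at idx=-1:; next delta becomes 0; next at idx=0:; next delta becomes 0; next at idx=1:; next delta becomes 0; next at idx=2:; next delta becomes 0; next at idx=3:; next delta becomes 0; next total becomes -8; next final value 9 | revised: total becomes 0; next count becomes 0; next extra becomes 0; next scale becomes 0; next scale becomes -2; next scale becomes -5; next delta becomes 0; next scale becomes -9; next delta becomes 0; next delta becomes 0; next at idx=0:; next delta becomes 0; next at idx=1:; next delta becomes 0; next at idx=2:; next delta becomes 0; next at idx=3:; next delta becomes 0; next total becomes -8; next final value 9 — matching result 9.
verdict: equivalent


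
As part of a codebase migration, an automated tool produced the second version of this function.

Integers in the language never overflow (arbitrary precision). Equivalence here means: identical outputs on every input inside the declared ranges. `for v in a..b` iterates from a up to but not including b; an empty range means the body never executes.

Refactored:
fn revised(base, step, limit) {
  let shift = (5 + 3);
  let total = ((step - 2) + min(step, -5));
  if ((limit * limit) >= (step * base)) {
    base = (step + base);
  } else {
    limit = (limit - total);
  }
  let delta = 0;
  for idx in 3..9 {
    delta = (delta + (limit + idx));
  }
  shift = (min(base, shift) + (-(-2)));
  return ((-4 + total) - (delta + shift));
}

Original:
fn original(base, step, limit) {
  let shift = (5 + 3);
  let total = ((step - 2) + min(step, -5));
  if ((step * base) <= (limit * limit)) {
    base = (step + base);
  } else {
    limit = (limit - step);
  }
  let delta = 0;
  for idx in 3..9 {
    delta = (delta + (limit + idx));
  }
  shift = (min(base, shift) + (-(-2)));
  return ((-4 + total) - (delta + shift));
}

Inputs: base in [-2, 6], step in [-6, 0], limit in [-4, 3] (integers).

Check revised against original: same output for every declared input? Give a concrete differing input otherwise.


Evaluate both at base=-2, step=-6, limit=-3.
original: shift := 8 | total := -14 | ((step * base) <= (limit * limit)): false | limit := 3 | delta := 0 | iter idx=3: | delta := 6 | iter idx=4: | delta := 13 | iter idx=5: | delta := 21 | iter idx=6: | delta := 30 | iter idx=7: | delta := 40 | iter idx=8: | delta := 51 | shift := 0 | result -69
revised: shift := 8 | total := -14 | ((limit * limit) >= (step * base)): false | limit := 11 | delta := 0 | iter idx=3: | delta := 14 | iter idx=4: | delta := 29 | iter idx=5: | delta := 45 | iter idx=6: | delta := 62 | iter idx=7: | delta := 80 | iter idx=8: | delta := 99 | shift := 0 | result -117
-69 against -117: the behavior changed.
verdict: not equivalent; witness: base=-2, step=-6, limit=-3


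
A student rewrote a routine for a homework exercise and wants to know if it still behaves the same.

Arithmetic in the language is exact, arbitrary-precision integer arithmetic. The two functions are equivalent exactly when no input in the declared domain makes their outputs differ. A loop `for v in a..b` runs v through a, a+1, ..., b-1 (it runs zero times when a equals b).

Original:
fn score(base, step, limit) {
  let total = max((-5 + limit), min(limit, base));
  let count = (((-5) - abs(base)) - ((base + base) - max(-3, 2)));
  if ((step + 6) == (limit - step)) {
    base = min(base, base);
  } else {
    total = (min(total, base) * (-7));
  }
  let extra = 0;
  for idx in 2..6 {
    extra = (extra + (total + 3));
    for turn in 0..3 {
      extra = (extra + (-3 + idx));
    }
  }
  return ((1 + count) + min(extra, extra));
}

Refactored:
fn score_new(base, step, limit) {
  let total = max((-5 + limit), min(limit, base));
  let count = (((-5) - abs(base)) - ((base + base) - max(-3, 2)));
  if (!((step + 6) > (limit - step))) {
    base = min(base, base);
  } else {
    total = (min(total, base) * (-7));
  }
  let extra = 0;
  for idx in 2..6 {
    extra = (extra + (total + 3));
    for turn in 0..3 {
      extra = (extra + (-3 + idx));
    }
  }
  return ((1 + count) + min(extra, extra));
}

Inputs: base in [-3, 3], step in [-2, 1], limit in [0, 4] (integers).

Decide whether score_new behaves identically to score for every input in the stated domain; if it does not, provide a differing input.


The rewrite breaks on base=-3, step=-2, limit=3, where the results are 103 and 11.
score: total=-2, then count=0, then ((step + 6) == (limit - step)) is false, then total=21, then extra=0, then (idx=2), then extra=24, then (turn=0), then extra=23, then (turn=1), then extra=22, then (turn=2), then extra=21, then (idx=3), then extra=45, then (turn=0), then extra=45, then (turn=1), then extra=45, then (turn=2), then extra=45, then (idx=4), then extra=69, then (turn=0), then extra=70, then (turn=1), then extra=71, then (turn=2), then extra=72, then (idx=5), then extra=96, then (turn=0), then extra=98, then (turn=1), then extra=100, then (turn=2), then extra=102, then returns 103
score_new: total=-2, then count=0, then (!((step + 6) > (limit - step))) is true, then base=-3, then extra=0, then (idx=2), then extra=1, then (turn=0), then extra=0, then (turn=1), then extra=-1, then (turn=2), then extra=-2, then (idx=3), then extra=-1, then (turn=0), then extra=-1, then (turn=1), then extra=-1, then (turn=2), then extra=-1, then (idx=4), then extra=0, then (turn=0), then extra=1, then (turn=1), then extra=2, then (turn=2), then extra=3, then (idx=5), then extra=4, then (turn=0), then extra=6, then (turn=1), then extra=8, then (turn=2), then extra=10, then returns 11
verdict: not equivalent; witness: base=-3, step=-2, limit=3


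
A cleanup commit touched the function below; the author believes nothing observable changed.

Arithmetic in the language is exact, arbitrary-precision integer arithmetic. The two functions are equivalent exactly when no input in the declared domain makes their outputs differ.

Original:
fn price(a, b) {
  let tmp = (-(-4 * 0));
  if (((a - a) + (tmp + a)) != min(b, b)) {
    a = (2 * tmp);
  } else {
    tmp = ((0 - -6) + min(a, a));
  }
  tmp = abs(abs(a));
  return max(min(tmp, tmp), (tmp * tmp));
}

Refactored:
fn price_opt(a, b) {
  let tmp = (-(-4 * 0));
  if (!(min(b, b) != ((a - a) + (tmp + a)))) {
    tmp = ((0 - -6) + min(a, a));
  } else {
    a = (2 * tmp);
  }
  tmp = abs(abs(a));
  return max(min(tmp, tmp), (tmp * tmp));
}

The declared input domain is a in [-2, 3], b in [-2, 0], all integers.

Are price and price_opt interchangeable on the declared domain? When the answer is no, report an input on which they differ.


Differences: boolean connective usage differs — yet all 18 inputs agree.
verdict: equivalent


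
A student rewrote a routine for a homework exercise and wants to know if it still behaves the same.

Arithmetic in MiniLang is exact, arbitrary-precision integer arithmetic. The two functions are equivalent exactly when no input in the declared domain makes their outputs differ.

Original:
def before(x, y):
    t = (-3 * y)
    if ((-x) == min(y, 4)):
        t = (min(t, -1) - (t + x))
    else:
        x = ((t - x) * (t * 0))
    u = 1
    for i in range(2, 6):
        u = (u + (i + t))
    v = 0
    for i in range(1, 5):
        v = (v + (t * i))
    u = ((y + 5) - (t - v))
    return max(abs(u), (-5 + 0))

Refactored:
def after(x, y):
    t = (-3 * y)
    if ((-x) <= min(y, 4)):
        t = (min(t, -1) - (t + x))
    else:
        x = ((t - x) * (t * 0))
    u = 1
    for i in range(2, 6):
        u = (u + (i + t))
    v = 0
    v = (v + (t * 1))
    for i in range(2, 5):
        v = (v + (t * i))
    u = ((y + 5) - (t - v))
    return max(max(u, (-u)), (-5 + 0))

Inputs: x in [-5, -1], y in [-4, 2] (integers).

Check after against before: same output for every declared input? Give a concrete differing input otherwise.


On input x=-1, y=2, before returns 47 while after returns 16.
verdict: not equivalent; witness: x=-1, y=2


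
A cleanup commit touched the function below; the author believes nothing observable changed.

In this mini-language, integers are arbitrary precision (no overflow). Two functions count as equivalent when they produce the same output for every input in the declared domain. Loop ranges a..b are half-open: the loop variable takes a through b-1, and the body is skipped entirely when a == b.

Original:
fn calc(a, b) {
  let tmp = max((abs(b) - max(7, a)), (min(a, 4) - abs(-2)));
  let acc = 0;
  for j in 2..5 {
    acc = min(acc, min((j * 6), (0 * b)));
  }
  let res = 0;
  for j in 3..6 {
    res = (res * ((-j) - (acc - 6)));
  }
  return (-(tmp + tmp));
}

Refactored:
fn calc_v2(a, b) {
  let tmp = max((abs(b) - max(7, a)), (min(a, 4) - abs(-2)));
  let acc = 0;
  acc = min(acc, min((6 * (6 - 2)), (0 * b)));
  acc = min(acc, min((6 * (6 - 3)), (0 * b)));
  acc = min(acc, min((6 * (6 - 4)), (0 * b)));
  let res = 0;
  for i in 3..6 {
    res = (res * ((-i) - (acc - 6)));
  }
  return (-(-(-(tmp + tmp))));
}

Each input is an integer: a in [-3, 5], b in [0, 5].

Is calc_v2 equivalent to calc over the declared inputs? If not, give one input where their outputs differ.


Comparing the listings, the differences include: local variable names differ, and loop structure differs, and arithmetic usage differs, and min/max/abs usage differs, and statement counts differ, and constant usage differs.
One worked example (a=-3, b=5) — calc: tmp=-2, then acc=0, then (j=2), then acc=0, then (j=3), then acc=0, then (j=4), then acc=0, then res=0, then (j=3), then res=0, then (j=4), then res=0, then (j=5), then res=0, then returns 4; calc_v2: tmp=-2, then acc=0, then acc=0, then acc=0, then acc=0, then res=0, then (i=3), then res=0, then (i=4), then res=0, then (i=5), then res=0, then returns 4; agreement on 4.
Sweeping the whole domain (54 inputs) finds no disagreement.
verdict: equivalent


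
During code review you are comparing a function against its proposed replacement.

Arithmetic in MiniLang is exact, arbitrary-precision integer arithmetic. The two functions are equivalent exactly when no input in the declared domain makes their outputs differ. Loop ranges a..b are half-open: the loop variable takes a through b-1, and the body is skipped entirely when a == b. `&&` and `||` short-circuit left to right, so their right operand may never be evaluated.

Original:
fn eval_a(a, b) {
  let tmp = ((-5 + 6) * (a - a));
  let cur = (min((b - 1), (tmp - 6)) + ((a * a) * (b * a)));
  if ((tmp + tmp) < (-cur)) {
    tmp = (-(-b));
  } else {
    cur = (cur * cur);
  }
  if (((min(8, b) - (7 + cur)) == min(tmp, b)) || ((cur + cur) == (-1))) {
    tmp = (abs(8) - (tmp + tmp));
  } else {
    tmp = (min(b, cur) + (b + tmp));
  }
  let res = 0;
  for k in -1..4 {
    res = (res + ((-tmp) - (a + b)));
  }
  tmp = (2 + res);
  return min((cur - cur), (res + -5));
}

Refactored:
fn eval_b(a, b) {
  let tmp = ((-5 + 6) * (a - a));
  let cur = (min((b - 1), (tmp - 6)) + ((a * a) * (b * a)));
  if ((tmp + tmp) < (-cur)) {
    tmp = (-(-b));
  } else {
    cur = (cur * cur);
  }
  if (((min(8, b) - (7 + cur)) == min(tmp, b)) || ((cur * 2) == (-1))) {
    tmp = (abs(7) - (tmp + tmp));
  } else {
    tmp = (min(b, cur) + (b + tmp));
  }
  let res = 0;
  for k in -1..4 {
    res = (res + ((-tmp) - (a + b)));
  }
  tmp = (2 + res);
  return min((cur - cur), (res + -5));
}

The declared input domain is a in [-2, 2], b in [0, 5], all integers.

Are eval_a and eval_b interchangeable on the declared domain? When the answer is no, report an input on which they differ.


Run the pair on a=-1, b=1.
eval_a: tmp becomes 0; next cur becomes -7; next ((tmp + tmp) < (-cur)) evaluates to true; next tmp becomes 1; next (((min(8, b) - (7 + cur)) == min(tmp, b)) || ((cur + cur) == (-1))) evaluates to true; next tmp becomes 6; next res becomes 0; next at k=-1:; next res becomes -6; next at k=0:; next res becomes -12; next at k=1:; next res becomes -18; next at k=2:; next res becomes -24; next at k=3:; next res becomes -30; next tmp becomes -28; next final value -35
eval_b: tmp becomes 0; next cur becomes -7; next ((tmp + tmp) < (-cur)) evaluates to true; next tmp becomes 1; next (((min(8, b) - (7 + cur)) == min(tmp, b)) || ((cur * 2) == (-1))) evaluates to true; next tmp becomes 5; next res becomes 0; next at k=-1:; next res becomes -5; next at k=0:; next res becomes -10; next at k=1:; next res becomes -15; next at k=2:; next res becomes -20; next at k=3:; next res becomes -25; next tmp becomes -23; next final value -30
-35 vs -30 — the two versions disagree here.
verdict: not equivalent; witness: a=-1, b=1


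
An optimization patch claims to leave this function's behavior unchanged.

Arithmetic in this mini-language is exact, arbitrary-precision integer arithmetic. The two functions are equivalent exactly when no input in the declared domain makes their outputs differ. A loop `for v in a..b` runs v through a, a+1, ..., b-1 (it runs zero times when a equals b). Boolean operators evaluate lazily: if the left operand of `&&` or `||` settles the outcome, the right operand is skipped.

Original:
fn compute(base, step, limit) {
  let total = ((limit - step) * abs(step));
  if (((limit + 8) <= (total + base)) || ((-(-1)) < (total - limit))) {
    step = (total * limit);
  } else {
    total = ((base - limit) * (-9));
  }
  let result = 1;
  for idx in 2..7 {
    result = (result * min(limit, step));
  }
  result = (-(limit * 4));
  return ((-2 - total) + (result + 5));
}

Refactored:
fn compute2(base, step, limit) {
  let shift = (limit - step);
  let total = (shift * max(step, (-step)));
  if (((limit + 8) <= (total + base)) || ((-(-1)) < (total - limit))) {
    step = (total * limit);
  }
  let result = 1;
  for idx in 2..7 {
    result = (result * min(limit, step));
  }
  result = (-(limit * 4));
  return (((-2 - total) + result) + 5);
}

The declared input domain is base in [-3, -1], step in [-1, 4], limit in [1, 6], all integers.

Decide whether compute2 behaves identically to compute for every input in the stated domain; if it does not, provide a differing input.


There is a counterexample at base=-3, step=-1, limit=1: -37 on one side, -3 on the other.
compute: total := 2 | (((limit + 8) <= (total + base)) || ((-(-1)) < (total - limit))): false | total := 36 | result := 1 | iter idx=2: | result := -1 | iter idx=3: | result := 1 | iter idx=4: | result := -1 | iter idx=5: | result := 1 | iter idx=6: | result := -1 | result := -4 | result -37
compute2: shift := 2 | total := 2 | (((limit + 8) <= (total + base)) || ((-(-1)) < (total - limit))): false | result := 1 | iter idx=2: | result := -1 | iter idx=3: | result := 1 | iter idx=4: | result := -1 | iter idx=5: | result := 1 | iter idx=6: | result := -1 | result := -4 | result -3
verdict: not equivalent; witness: base=-3, step=-1, limit=1


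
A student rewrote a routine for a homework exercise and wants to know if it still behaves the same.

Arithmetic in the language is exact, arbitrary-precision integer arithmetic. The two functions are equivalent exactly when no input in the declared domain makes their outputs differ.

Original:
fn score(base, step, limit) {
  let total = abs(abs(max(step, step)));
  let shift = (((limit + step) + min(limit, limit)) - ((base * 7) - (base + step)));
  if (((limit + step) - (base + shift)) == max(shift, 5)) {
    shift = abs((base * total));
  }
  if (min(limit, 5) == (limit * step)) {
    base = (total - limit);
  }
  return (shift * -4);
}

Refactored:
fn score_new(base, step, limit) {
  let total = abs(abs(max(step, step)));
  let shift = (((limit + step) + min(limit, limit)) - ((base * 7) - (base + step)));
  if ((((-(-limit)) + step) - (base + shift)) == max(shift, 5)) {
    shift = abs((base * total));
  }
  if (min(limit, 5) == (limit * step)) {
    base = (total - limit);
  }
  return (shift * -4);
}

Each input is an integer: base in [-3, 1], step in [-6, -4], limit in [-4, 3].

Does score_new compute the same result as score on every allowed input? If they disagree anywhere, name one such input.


The two versions differ — the changes include same computation, different form.
Tracing base=1, step=-5, limit=-4: score: total = 5; shift = -24; (((limit + step) - (base + shift)) == max(shift, 5)) -> false; (min(limit, 5) == (limit * step)) -> false; return 96 | score_new: total = 5; shift = -24; ((((-(-limit)) + step) - (base + shift)) == max(shift, 5)) -> false; (min(limit, 5) == (limit * step)) -> false; return 96 — matching result 96.
Checked all 120 inputs in the declared domain: the outputs agree on every one.
verdict: equivalent


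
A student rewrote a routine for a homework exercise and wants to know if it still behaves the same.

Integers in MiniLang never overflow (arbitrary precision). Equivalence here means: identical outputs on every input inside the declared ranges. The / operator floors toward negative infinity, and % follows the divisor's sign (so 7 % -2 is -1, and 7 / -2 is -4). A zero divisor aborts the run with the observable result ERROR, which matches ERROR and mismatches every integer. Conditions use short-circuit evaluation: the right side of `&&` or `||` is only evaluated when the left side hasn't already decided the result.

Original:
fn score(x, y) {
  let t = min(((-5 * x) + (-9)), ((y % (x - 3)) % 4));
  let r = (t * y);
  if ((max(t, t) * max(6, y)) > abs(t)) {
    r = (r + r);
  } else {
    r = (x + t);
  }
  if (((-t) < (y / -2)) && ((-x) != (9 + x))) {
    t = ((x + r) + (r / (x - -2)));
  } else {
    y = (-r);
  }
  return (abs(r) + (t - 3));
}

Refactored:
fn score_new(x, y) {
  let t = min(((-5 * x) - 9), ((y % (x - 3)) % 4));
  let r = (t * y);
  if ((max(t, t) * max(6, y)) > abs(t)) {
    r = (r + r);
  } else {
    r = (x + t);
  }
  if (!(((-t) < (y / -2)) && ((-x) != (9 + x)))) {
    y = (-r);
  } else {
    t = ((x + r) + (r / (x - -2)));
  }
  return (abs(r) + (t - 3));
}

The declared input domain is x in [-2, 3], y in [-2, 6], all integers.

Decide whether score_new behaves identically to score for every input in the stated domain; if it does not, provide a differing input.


Reading the diff, among the changes: arithmetic usage differs; boolean connective usage differs.
As a probe, take x=0, y=6: score runs t := -9 | r := -54 | ((max(t, t) * max(6, y)) > abs(t)): false | r := -9 | (((-t) < (y / -2)) && ((-x) != (9 + x))): false | y := 9 | result -3; score_new runs t := -9 | r := -54 | ((max(t, t) * max(6, y)) > abs(t)): false | r := -9 | (!(((-t) < (y / -2)) && ((-x) != (9 + x)))): true | y := 9 | result -3; both end at -3.
Sweeping the whole domain (54 inputs) finds no disagreement.
verdict: equivalent


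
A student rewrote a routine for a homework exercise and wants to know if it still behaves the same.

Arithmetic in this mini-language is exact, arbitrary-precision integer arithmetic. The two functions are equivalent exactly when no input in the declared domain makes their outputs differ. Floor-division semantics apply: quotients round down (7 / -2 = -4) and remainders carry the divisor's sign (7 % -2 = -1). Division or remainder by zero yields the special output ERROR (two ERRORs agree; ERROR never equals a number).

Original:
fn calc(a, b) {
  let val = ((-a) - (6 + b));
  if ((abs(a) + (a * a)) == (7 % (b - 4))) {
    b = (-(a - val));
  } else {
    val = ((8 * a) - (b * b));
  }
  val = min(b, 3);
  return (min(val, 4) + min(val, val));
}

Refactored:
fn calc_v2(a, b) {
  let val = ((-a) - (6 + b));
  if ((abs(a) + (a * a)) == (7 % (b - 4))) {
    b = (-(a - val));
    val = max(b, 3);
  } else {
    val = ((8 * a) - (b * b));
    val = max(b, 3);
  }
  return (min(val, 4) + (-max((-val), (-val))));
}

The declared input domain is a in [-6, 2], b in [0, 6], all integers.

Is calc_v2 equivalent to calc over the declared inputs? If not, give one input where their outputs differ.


Run the pair on a=-6, b=0.
calc: val = 0; ((abs(a) + (a * a)) == (7 % (b - 4))) -> false; val = -48; val = 0; return 0
calc_v2: val = 0; ((abs(a) + (a * a)) == (7 % (b - 4))) -> false; val = -48; val = 3; return 6
0 vs 6 — the two versions disagree here.
verdict: not equivalent; witness: a=-6, b=0
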